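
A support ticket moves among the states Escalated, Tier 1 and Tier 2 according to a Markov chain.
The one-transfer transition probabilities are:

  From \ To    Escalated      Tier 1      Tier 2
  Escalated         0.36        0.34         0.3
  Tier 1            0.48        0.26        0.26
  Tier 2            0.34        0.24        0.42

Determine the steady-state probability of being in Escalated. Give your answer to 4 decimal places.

0.3876

Let the stationary distribution be π with π = πP and π_1 + π_2 + π_3 = 1.
π_1 = 0.36·π_1 + 0.48·π_2 + 0.34·π_3
π_2 = 0.34·π_1 + 0.26·π_2 + 0.24·π_3
Solving with the normalization constraint gives π = (0.3876, 0.2844, 0.3280).
So the stationary probability of Escalated is 0.3876.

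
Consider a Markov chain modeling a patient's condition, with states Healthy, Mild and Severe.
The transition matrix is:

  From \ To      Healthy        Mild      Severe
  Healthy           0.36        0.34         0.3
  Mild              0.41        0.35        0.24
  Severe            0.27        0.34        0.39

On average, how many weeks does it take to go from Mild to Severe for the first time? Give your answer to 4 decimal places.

3.7961

Let t(s) be the expected number of weeks to first reach Severe from state s, with t(Severe) = 0. Conditioning on the first week:
t(Healthy) = 1 + 0.36·t(Healthy) + 0.34·t(Mild)
t(Mild) = 1 + 0.41·t(Healthy) + 0.35·t(Mild)
Solving: t(Healthy) = 3.5792, t(Mild) = 3.7961.
Expected weeks from Mild to Severe: 3.7961.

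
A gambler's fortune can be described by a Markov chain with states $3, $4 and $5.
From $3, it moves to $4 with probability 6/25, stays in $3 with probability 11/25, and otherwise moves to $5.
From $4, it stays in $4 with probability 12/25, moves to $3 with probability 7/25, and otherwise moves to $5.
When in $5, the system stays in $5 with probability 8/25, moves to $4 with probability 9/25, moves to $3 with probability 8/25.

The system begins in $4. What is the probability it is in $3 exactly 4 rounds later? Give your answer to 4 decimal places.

Propagate the distribution vector 4 rounds from $4.
After 0 rounds: (0.0000, 1.0000, 0.0000)
After 1 round: (0.2800, 0.4800, 0.2400)
After 2 rounds: (0.3344, 0.3840, 0.2816)
After 3 rounds: (0.3448, 0.3660, 0.2893)
After 4 rounds: (0.3467, 0.3625, 0.2907)
P(in $3 after 4 rounds) = 0.3467

0.3467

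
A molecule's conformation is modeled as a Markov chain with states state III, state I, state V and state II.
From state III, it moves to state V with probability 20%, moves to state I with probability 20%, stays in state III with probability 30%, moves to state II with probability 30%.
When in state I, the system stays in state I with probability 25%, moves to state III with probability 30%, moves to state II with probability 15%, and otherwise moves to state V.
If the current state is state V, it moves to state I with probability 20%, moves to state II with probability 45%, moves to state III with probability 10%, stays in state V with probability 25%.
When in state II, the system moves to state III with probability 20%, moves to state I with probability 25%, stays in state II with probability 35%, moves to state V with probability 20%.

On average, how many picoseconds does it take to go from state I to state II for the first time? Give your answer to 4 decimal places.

Let t(s) be the expected number of picoseconds to first reach state II from state s, with t(state II) = 0. Conditioning on the first picosecond:
t(state III) = 1 + 0.3·t(state III) + 0.2·t(state I) + 0.2·t(state V)
t(state I) = 1 + 0.3·t(state III) + 0.25·t(state I) + 0.3·t(state V)
t(state V) = 1 + 0.1·t(state III) + 0.2·t(state I) + 0.25·t(state V)
Solving: t(state III) = 3.2968, t(state I) = 3.7626, t(state V) = 2.7763.
Expected picoseconds from state I to state II: 3.7626.

3.7626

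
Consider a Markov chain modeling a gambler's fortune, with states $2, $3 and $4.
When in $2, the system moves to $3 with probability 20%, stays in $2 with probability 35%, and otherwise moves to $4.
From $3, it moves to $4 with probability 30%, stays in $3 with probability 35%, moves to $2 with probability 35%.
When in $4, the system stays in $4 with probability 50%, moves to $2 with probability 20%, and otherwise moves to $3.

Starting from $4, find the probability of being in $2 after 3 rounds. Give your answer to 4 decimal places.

Propagate the distribution vector 3 rounds from $4.
After 0 rounds: (0.0000, 0.0000, 1.0000)
After 1 round: (0.2000, 0.3000, 0.5000)
After 2 rounds: (0.2750, 0.2950, 0.4300)
After 3 rounds: (0.2855, 0.2873, 0.4273)
P(in $2 after 3 rounds) = 0.2855

0.2855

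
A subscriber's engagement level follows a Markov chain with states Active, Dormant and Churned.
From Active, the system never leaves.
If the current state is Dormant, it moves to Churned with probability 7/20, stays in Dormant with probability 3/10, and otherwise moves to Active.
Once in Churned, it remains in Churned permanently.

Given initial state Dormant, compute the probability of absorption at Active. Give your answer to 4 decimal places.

0.5000

Let h(s) be the probability of absorption at Active starting from transient state s. Then h(Active) = 1 and h(Churned) = 0. By first-step analysis:
h(Dormant) = 0.35·1 + 0.3·h(Dormant) + 0.35·0
Solving: h(Dormant) = 0.5000.
Starting from Dormant, the probability is 0.5000.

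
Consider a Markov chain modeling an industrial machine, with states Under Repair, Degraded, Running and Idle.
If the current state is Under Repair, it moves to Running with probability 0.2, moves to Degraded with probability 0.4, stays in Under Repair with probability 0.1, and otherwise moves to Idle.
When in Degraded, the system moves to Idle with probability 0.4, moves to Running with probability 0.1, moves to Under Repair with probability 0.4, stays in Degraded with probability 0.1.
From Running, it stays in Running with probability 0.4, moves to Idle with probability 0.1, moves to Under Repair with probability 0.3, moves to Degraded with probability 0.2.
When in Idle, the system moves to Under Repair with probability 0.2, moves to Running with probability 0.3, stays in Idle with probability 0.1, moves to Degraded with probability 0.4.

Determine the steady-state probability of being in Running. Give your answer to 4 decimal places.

0.2452

Let the stationary distribution be π with π = πP and π_1 + π_2 + π_3 + π_4 = 1.
π_1 = 0.1·π_1 + 0.4·π_2 + 0.3·π_3 + 0.2·π_4
π_2 = 0.4·π_1 + 0.1·π_2 + 0.2·π_3 + 0.4·π_4
π_3 = 0.2·π_1 + 0.1·π_2 + 0.4·π_3 + 0.3·π_4
Solving with the normalization constraint gives π = (0.2532, 0.2700, 0.2452, 0.2316).
So the stationary probability of Running is 0.2452.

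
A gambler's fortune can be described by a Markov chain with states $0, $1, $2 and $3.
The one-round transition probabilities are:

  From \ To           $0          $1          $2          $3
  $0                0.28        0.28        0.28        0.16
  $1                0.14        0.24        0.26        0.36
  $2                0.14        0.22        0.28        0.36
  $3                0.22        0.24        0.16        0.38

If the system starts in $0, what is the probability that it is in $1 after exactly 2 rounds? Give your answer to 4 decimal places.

0.2456

Propagate the distribution vector 2 rounds from $0.
After 0 rounds: (1.0000, 0.0000, 0.0000, 0.0000)
After 1 round: (0.2800, 0.2800, 0.2800, 0.1600)
After 2 rounds: (0.1920, 0.2456, 0.2552, 0.3072)
P(in $1 after 2 rounds) = 0.2456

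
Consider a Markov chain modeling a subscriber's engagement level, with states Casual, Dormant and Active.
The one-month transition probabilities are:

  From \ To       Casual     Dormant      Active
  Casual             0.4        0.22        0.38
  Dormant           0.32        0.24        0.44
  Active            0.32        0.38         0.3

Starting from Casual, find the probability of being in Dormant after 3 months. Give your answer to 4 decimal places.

Propagate the distribution vector 3 months from Casual.
After 0 months: (1.0000, 0.0000, 0.0000)
After 1 month: (0.4000, 0.2200, 0.3800)
After 2 months: (0.3520, 0.2852, 0.3628)
After 3 months: (0.3482, 0.2838, 0.3681)
P(in Dormant after 3 months) = 0.2838

0.2838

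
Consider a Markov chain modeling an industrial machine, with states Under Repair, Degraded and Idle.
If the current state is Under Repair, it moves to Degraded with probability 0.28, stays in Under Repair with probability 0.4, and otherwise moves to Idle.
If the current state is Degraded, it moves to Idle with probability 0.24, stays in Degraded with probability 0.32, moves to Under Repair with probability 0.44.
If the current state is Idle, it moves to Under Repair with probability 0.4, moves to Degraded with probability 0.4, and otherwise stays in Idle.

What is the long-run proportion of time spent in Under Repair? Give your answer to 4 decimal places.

0.4130

Let the stationary distribution be π with π = πP and π_1 + π_2 + π_3 = 1.
π_1 = 0.4·π_1 + 0.44·π_2 + 0.4·π_3
π_2 = 0.28·π_1 + 0.32·π_2 + 0.4·π_3
Solving with the normalization constraint gives π = (0.4130, 0.3245, 0.2625).
So the stationary probability of Under Repair is 0.4130.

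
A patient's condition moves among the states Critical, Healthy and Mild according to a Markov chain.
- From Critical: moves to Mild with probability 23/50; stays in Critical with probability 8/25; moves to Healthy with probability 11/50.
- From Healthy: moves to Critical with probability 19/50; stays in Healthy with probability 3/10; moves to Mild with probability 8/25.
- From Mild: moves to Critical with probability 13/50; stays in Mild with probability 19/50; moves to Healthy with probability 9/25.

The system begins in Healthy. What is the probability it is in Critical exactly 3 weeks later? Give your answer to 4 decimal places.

0.3138

Propagate the distribution vector 3 weeks from Healthy.
After 0 weeks: (0.0000, 1.0000, 0.0000)
After 1 week: (0.3800, 0.3000, 0.3200)
After 2 weeks: (0.3188, 0.2888, 0.3924)
After 3 weeks: (0.3138, 0.2980, 0.3882)
P(in Critical after 3 weeks) = 0.3138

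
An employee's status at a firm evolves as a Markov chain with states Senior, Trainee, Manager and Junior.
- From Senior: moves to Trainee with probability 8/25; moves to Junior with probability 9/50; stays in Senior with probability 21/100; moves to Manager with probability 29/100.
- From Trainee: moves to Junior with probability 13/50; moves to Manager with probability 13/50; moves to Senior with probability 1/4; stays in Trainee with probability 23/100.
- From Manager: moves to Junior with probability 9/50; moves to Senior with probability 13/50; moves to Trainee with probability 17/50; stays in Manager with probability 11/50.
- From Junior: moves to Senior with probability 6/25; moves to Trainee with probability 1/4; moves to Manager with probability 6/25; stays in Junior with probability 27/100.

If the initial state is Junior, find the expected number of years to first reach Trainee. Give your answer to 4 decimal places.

3.4617

Let t(s) be the expected number of years to first reach Trainee from state s, with t(Trainee) = 0. Conditioning on the first year:
t(Senior) = 1 + 0.21·t(Senior) + 0.29·t(Manager) + 0.18·t(Junior)
t(Manager) = 1 + 0.26·t(Senior) + 0.22·t(Manager) + 0.18·t(Junior)
t(Junior) = 1 + 0.24·t(Senior) + 0.24·t(Manager) + 0.27·t(Junior)
Solving: t(Senior) = 3.2114, t(Manager) = 3.1514, t(Junior) = 3.4617.
Expected years from Junior to Trainee: 3.4617.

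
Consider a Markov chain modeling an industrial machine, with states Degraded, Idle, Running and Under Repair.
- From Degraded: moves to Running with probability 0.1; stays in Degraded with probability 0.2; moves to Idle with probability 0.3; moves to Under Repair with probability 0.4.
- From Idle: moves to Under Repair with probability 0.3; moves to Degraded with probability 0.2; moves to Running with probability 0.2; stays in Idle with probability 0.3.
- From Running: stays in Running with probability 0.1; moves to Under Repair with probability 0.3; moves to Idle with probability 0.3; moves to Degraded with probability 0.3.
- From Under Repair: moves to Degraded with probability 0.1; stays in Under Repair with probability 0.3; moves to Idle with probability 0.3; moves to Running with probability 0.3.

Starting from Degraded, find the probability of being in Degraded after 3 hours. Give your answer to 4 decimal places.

0.1890

Propagate the distribution vector 3 hours from Degraded.
After 0 hours: (1.0000, 0.0000, 0.0000, 0.0000)
After 1 hour: (0.2000, 0.3000, 0.1000, 0.4000)
After 2 hours: (0.1700, 0.3000, 0.2100, 0.3200)
After 3 hours: (0.1890, 0.3000, 0.1940, 0.3170)
P(in Degraded after 3 hours) = 0.1890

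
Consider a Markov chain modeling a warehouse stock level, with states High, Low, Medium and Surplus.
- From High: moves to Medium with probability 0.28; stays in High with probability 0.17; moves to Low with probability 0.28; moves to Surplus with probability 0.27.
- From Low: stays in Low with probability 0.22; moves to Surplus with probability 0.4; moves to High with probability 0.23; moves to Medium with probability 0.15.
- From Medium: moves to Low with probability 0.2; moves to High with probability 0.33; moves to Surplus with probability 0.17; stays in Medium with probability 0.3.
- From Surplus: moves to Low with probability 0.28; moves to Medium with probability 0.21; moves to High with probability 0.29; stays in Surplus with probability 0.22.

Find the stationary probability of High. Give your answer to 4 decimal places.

Let the stationary distribution be π with π = πP and π_1 + π_2 + π_3 + π_4 = 1.
π_1 = 0.17·π_1 + 0.23·π_2 + 0.33·π_3 + 0.29·π_4
π_2 = 0.28·π_1 + 0.22·π_2 + 0.2·π_3 + 0.28·π_4
π_3 = 0.28·π_1 + 0.15·π_2 + 0.3·π_3 + 0.21·π_4
Solving with the normalization constraint gives π = (0.2541, 0.2465, 0.2341, 0.2654).
So the stationary probability of High is 0.2541.

0.2541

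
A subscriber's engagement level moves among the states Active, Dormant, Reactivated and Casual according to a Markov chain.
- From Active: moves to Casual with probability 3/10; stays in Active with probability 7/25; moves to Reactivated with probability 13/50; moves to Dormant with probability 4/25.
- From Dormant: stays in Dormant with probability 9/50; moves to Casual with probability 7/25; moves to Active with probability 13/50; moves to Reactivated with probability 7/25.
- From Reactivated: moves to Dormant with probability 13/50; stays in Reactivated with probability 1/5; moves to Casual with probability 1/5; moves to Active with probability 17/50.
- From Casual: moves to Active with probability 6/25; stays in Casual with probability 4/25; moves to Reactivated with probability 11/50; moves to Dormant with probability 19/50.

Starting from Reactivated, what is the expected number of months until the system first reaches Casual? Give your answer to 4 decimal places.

4.0408

Let t(s) be the expected number of months to first reach Casual from state s, with t(Casual) = 0. Conditioning on the first month:
t(Active) = 1 + 0.28·t(Active) + 0.16·t(Dormant) + 0.26·t(Reactivated)
t(Dormant) = 1 + 0.26·t(Active) + 0.18·t(Dormant) + 0.28·t(Reactivated)
t(Reactivated) = 1 + 0.34·t(Active) + 0.26·t(Dormant) + 0.2·t(Reactivated)
Solving: t(Active) = 3.6854, t(Dormant) = 3.7678, t(Reactivated) = 4.0408.
Expected months from Reactivated to Casual: 4.0408.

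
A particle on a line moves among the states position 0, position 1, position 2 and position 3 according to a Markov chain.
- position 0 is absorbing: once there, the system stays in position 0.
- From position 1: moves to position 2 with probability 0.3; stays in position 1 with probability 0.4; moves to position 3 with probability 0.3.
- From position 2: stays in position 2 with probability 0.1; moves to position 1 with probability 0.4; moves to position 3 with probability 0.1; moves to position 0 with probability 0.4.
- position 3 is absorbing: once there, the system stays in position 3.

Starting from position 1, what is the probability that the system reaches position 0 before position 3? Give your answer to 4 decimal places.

0.2857

Let h(s) be the probability of absorption at position 0 starting from transient state s. Then h(position 0) = 1 and h(position 3) = 0. By first-step analysis:
h(position 1) = 0.4·h(position 1) + 0.3·h(position 2) + 0.3·0
h(position 2) = 0.4·1 + 0.4·h(position 1) + 0.1·h(position 2) + 0.1·0
Solving: h(position 1) = 0.2857, h(position 2) = 0.5714.
Starting from position 1, the probability is 0.2857.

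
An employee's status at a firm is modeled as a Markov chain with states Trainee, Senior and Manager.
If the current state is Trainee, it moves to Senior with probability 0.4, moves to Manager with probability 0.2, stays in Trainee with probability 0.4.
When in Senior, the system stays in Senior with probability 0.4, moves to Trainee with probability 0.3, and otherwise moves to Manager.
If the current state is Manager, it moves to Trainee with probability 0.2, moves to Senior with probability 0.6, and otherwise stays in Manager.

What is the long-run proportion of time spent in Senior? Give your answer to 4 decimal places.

Let the stationary distribution be π with π = πP and π_1 + π_2 + π_3 = 1.
π_1 = 0.4·π_1 + 0.3·π_2 + 0.2·π_3
π_2 = 0.4·π_1 + 0.4·π_2 + 0.6·π_3
Solving with the normalization constraint gives π = (0.3061, 0.4490, 0.2449).
So the stationary probability of Senior is 0.4490.

0.4490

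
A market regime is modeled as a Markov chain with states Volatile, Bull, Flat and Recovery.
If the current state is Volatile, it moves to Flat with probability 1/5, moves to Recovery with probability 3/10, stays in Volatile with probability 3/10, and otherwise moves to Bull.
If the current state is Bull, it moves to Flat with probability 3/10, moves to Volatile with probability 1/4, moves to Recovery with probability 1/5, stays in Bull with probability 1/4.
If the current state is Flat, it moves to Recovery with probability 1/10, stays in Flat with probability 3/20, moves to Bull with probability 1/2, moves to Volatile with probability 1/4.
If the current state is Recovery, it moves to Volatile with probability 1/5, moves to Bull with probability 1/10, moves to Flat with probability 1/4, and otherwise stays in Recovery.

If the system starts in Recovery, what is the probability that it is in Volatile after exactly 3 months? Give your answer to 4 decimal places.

0.2465

Propagate the distribution vector 3 months from Recovery.
After 0 months: (0.0000, 0.0000, 0.0000, 1.0000)
After 1 month: (0.2000, 0.1000, 0.2500, 0.4500)
After 2 months: (0.2375, 0.2350, 0.2200, 0.3075)
After 3 months: (0.2465, 0.2470, 0.2279, 0.2786)
P(in Volatile after 3 months) = 0.2465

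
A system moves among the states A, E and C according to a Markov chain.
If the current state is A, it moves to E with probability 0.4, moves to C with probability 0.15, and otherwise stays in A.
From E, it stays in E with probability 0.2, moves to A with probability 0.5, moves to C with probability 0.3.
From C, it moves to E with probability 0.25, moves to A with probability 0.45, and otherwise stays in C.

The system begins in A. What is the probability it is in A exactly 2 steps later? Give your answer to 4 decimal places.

Sum over the intermediate state after 1 step:
P = P(A→A)·P(A→A) + P(A→E)·P(E→A) + P(A→C)·P(C→A)
  = 0.45×0.45 + 0.4×0.5 + 0.15×0.45
  = 0.2025 + 0.2000 + 0.0675 = 0.4700

0.4700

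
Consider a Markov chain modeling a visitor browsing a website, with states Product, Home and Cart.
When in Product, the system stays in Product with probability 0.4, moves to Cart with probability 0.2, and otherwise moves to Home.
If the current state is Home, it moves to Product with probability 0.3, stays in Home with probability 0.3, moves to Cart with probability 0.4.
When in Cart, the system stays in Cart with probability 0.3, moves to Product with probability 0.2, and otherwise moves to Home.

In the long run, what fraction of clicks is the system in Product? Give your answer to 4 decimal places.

0.2990

Let the stationary distribution be π with π = πP and π_1 + π_2 + π_3 = 1.
π_1 = 0.4·π_1 + 0.3·π_2 + 0.2·π_3
π_2 = 0.4·π_1 + 0.3·π_2 + 0.5·π_3
Solving with the normalization constraint gives π = (0.2990, 0.3918, 0.3093).
So the stationary probability of Product is 0.2990.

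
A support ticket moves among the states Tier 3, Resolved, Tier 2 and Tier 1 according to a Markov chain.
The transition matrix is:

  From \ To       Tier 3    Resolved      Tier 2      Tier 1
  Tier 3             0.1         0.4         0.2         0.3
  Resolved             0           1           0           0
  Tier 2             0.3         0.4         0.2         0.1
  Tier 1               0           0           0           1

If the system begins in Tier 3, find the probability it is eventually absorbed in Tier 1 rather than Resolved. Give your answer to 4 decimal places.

0.3939

Let h(s) be the probability of absorption at Tier 1 starting from transient state s. Then h(Tier 1) = 1 and h(Resolved) = 0. By first-step analysis:
h(Tier 3) = 0.1·h(Tier 3) + 0.4·0 + 0.2·h(Tier 2) + 0.3·1
h(Tier 2) = 0.3·h(Tier 3) + 0.4·0 + 0.2·h(Tier 2) + 0.1·1
Solving: h(Tier 3) = 0.3939, h(Tier 2) = 0.2727.
Starting from Tier 3, the probability is 0.3939.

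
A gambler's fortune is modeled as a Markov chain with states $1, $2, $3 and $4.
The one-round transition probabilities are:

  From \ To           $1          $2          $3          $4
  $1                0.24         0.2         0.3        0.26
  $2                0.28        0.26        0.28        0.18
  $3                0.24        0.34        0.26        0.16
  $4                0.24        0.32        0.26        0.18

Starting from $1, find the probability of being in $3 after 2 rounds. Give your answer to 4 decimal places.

Propagate the distribution vector 2 rounds from $1.
After 0 rounds: (1.0000, 0.0000, 0.0000, 0.0000)
After 1 round: (0.2400, 0.2000, 0.3000, 0.2600)
After 2 rounds: (0.2480, 0.2852, 0.2736, 0.1932)
P(in $3 after 2 rounds) = 0.2736

0.2736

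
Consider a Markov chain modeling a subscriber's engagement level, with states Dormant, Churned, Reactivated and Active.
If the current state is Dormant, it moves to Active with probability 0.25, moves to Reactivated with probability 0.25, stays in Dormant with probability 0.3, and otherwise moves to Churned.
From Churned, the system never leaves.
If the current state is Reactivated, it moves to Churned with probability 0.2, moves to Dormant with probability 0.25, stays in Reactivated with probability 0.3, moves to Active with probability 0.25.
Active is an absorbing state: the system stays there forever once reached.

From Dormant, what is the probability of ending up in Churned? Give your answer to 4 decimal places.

0.4444

Let h(s) be the probability of absorption at Churned starting from transient state s. Then h(Churned) = 1 and h(Active) = 0. By first-step analysis:
h(Dormant) = 0.3·h(Dormant) + 0.2·1 + 0.25·h(Reactivated) + 0.25·0
h(Reactivated) = 0.25·h(Dormant) + 0.2·1 + 0.3·h(Reactivated) + 0.25·0
Solving: h(Dormant) = 0.4444, h(Reactivated) = 0.4444.
Starting from Dormant, the probability is 0.4444.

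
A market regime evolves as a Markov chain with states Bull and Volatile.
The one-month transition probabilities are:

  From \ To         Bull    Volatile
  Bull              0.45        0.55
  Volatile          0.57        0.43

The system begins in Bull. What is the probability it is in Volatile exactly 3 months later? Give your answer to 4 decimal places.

0.4919

Propagate the distribution vector 3 months from Bull.
After 0 months: (1.0000, 0.0000)
After 1 month: (0.4500, 0.5500)
After 2 months: (0.5160, 0.4840)
After 3 months: (0.5081, 0.4919)
P(in Volatile after 3 months) = 0.4919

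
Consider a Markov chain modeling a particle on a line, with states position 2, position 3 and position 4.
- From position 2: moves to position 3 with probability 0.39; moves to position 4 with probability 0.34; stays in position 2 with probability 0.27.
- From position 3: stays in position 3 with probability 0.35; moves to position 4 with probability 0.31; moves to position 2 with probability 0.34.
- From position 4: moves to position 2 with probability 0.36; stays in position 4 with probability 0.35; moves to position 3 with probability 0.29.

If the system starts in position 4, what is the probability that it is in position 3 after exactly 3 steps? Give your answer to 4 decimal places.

0.3428

Propagate the distribution vector 3 steps from position 4.
After 0 steps: (0.0000, 0.0000, 1.0000)
After 1 step: (0.3600, 0.2900, 0.3500)
After 2 steps: (0.3218, 0.3434, 0.3348)
After 3 steps: (0.3242, 0.3428, 0.3330)
P(in position 3 after 3 steps) = 0.3428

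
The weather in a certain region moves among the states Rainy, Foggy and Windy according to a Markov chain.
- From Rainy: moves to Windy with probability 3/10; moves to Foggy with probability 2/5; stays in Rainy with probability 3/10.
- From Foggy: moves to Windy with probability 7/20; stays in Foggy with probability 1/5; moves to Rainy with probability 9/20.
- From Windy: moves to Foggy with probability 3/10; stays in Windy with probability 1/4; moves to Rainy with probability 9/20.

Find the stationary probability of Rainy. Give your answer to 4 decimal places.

Let the stationary distribution be π with π = πP and π_1 + π_2 + π_3 = 1.
π_1 = 0.3·π_1 + 0.45·π_2 + 0.45·π_3
π_2 = 0.4·π_1 + 0.2·π_2 + 0.3·π_3
Solving with the normalization constraint gives π = (0.3913, 0.3083, 0.3004).
So the stationary probability of Rainy is 0.3913.

0.3913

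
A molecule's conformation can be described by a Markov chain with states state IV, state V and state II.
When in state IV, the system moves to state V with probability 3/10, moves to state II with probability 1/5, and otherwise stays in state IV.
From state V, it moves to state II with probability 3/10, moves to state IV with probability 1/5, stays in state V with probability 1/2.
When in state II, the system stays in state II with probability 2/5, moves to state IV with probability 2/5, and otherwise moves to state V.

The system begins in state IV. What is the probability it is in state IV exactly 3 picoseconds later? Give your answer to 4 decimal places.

0.3710

Propagate the distribution vector 3 picoseconds from state IV.
After 0 picoseconds: (1.0000, 0.0000, 0.0000)
After 1 picosecond: (0.5000, 0.3000, 0.2000)
After 2 picoseconds: (0.3900, 0.3400, 0.2700)
After 3 picoseconds: (0.3710, 0.3410, 0.2880)
P(in state IV after 3 picoseconds) = 0.3710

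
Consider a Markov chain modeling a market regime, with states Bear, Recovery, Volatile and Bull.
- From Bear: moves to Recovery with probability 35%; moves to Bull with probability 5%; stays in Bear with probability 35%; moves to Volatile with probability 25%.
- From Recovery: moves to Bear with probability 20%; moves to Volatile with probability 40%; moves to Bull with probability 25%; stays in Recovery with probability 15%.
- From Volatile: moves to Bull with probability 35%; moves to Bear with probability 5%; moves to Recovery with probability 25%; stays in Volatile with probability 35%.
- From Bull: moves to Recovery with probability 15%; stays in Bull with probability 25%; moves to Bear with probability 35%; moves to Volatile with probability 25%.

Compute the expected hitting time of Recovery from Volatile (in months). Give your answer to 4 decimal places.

Let t(s) be the expected number of months to first reach Recovery from state s, with t(Recovery) = 0. Conditioning on the first month:
t(Bear) = 1 + 0.35·t(Bear) + 0.25·t(Volatile) + 0.05·t(Bull)
t(Volatile) = 1 + 0.05·t(Bear) + 0.35·t(Volatile) + 0.35·t(Bull)
t(Bull) = 1 + 0.35·t(Bear) + 0.25·t(Volatile) + 0.25·t(Bull)
Solving: t(Bear) = 3.4615, t(Volatile) = 4.1346, t(Bull) = 4.3269.
Expected months from Volatile to Recovery: 4.1346.

4.1346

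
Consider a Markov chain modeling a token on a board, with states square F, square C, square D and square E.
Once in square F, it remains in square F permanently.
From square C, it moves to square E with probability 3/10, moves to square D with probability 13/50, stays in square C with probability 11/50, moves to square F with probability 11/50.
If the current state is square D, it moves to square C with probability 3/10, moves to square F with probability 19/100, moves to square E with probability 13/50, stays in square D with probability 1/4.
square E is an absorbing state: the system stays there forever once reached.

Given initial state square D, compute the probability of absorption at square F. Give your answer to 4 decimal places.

Let h(s) be the probability of absorption at square F starting from transient state s. Then h(square F) = 1 and h(square E) = 0. By first-step analysis:
h(square C) = 0.22·1 + 0.22·h(square C) + 0.26·h(square D) + 0.3·0
h(square D) = 0.19·1 + 0.3·h(square C) + 0.25·h(square D) + 0.26·0
Solving: h(square C) = 0.4229, h(square D) = 0.4225.
Starting from square D, the probability is 0.4225.

0.4225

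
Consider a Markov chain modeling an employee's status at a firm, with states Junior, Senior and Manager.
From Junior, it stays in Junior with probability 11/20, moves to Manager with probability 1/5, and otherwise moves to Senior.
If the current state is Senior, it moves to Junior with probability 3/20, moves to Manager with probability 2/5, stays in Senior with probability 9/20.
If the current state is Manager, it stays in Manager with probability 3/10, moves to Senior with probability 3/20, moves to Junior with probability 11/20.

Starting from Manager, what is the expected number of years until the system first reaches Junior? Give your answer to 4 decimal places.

2.1538

Let t(s) be the expected number of years to first reach Junior from state s, with t(Junior) = 0. Conditioning on the first year:
t(Senior) = 1 + 0.45·t(Senior) + 0.4·t(Manager)
t(Manager) = 1 + 0.15·t(Senior) + 0.3·t(Manager)
Solving: t(Senior) = 3.3846, t(Manager) = 2.1538.
Expected years from Manager to Junior: 2.1538.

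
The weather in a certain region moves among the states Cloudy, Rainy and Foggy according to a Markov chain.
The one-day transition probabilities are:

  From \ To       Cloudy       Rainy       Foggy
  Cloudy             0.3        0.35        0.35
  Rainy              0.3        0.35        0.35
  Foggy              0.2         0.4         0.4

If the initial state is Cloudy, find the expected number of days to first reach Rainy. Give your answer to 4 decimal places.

2.7143

Let t(s) be the expected number of days to first reach Rainy from state s, with t(Rainy) = 0. Conditioning on the first day:
t(Cloudy) = 1 + 0.3·t(Cloudy) + 0.35·t(Foggy)
t(Foggy) = 1 + 0.2·t(Cloudy) + 0.4·t(Foggy)
Solving: t(Cloudy) = 2.7143, t(Foggy) = 2.5714.
Expected days from Cloudy to Rainy: 2.7143.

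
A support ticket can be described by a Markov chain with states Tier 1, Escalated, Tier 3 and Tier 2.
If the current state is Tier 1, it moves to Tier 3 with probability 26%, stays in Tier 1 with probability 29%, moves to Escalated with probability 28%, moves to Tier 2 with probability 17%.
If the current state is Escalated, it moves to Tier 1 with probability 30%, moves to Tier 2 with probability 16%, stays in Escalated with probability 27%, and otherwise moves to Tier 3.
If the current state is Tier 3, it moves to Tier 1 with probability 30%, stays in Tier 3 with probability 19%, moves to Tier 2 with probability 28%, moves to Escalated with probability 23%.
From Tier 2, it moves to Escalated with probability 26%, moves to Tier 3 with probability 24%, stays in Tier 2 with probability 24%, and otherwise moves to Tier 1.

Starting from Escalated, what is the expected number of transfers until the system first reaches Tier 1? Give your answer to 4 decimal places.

3.4274

Let t(s) be the expected number of transfers to first reach Tier 1 from state s, with t(Tier 1) = 0. Conditioning on the first transfer:
t(Escalated) = 1 + 0.27·t(Escalated) + 0.27·t(Tier 3) + 0.16·t(Tier 2)
t(Tier 3) = 1 + 0.23·t(Escalated) + 0.19·t(Tier 3) + 0.28·t(Tier 2)
t(Tier 2) = 1 + 0.26·t(Escalated) + 0.24·t(Tier 3) + 0.24·t(Tier 2)
Solving: t(Escalated) = 3.4274, t(Tier 3) = 3.4439, t(Tier 2) = 3.5758.
Expected transfers from Escalated to Tier 1: 3.4274.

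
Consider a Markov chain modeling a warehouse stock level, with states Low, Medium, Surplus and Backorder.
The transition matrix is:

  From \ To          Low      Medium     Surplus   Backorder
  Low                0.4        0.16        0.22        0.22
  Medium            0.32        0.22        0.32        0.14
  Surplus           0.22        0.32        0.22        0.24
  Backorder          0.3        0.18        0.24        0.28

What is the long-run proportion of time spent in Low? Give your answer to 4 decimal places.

Let the stationary distribution be π with π = πP and π_1 + π_2 + π_3 + π_4 = 1.
π_1 = 0.4·π_1 + 0.32·π_2 + 0.22·π_3 + 0.3·π_4
π_2 = 0.16·π_1 + 0.22·π_2 + 0.32·π_3 + 0.18·π_4
π_3 = 0.22·π_1 + 0.32·π_2 + 0.22·π_3 + 0.24·π_4
Solving with the normalization constraint gives π = (0.3163, 0.2168, 0.2461, 0.2208).
So the stationary probability of Low is 0.3163.

0.3163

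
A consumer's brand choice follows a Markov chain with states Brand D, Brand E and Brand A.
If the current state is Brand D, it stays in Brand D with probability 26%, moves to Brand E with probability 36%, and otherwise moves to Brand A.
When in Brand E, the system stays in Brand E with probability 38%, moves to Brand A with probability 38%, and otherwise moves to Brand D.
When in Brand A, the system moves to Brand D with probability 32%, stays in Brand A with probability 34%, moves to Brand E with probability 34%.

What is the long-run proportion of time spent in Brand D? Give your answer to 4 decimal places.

Let the stationary distribution be π with π = πP and π_1 + π_2 + π_3 = 1.
π_1 = 0.26·π_1 + 0.24·π_2 + 0.32·π_3
π_2 = 0.36·π_1 + 0.38·π_2 + 0.34·π_3
Solving with the normalization constraint gives π = (0.2747, 0.3599, 0.3654).
So the stationary probability of Brand D is 0.2747.

0.2747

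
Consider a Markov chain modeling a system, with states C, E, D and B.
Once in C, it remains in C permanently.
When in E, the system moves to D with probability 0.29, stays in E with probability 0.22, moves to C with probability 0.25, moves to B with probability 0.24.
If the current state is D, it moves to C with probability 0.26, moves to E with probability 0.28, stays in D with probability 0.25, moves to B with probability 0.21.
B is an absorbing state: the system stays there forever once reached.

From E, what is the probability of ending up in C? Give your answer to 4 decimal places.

0.5218

Let h(s) be the probability of absorption at C starting from transient state s. Then h(C) = 1 and h(B) = 0. By first-step analysis:
h(E) = 0.25·1 + 0.22·h(E) + 0.29·h(D) + 0.24·0
h(D) = 0.26·1 + 0.28·h(E) + 0.25·h(D) + 0.21·0
Solving: h(E) = 0.5218, h(D) = 0.5415.
Starting from E, the probability is 0.5218.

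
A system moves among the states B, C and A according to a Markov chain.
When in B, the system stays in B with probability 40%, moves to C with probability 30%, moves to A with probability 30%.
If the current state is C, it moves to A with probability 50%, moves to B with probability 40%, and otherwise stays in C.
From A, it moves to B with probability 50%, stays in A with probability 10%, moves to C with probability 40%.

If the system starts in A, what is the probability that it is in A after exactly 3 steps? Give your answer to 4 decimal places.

Propagate the distribution vector 3 steps from A.
After 0 steps: (0.0000, 0.0000, 1.0000)
After 1 step: (0.5000, 0.4000, 0.1000)
After 2 steps: (0.4100, 0.2300, 0.3600)
After 3 steps: (0.4360, 0.2900, 0.2740)
P(in A after 3 steps) = 0.2740

0.2740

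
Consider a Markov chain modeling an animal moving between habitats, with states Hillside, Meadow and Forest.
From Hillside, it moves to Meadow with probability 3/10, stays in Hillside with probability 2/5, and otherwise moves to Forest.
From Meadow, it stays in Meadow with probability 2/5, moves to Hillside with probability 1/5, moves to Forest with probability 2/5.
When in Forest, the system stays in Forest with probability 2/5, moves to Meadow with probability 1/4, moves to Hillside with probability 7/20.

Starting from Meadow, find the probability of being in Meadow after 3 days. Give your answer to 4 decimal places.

0.3130

Propagate the distribution vector 3 days from Meadow.
After 0 days: (0.0000, 1.0000, 0.0000)
After 1 day: (0.2000, 0.4000, 0.4000)
After 2 days: (0.3000, 0.3200, 0.3800)
After 3 days: (0.3170, 0.3130, 0.3700)
P(in Meadow after 3 days) = 0.3130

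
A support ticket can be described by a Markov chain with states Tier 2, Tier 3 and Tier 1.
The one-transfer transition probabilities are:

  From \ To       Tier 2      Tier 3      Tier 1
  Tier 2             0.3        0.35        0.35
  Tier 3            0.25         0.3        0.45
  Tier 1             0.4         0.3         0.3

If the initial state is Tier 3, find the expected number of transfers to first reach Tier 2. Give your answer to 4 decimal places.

Let t(s) be the expected number of transfers to first reach Tier 2 from state s, with t(Tier 2) = 0. Conditioning on the first transfer:
t(Tier 3) = 1 + 0.3·t(Tier 3) + 0.45·t(Tier 1)
t(Tier 1) = 1 + 0.3·t(Tier 3) + 0.3·t(Tier 1)
Solving: t(Tier 3) = 3.2394, t(Tier 1) = 2.8169.
Expected transfers from Tier 3 to Tier 2: 3.2394.

3.2394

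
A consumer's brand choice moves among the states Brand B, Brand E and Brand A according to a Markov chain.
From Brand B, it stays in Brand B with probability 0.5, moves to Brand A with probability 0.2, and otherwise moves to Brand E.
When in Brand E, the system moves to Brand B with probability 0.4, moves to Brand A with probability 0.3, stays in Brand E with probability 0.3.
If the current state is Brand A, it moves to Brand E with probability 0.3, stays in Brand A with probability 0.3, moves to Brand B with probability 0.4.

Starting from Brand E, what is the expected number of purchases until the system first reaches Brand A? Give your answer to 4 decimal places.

3.9130

Let t(s) be the expected number of purchases to first reach Brand A from state s, with t(Brand A) = 0. Conditioning on the first purchase:
t(Brand B) = 1 + 0.5·t(Brand B) + 0.3·t(Brand E)
t(Brand E) = 1 + 0.4·t(Brand B) + 0.3·t(Brand E)
Solving: t(Brand B) = 4.3478, t(Brand E) = 3.9130.
Expected purchases from Brand E to Brand A: 3.9130.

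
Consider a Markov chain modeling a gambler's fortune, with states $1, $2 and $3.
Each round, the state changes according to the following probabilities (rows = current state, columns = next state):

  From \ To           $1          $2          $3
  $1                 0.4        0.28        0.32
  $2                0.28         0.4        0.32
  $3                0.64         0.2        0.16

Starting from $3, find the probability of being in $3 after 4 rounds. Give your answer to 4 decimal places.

0.2763

Propagate the distribution vector 4 rounds from $3.
After 0 rounds: (0.0000, 0.0000, 1.0000)
After 1 round: (0.6400, 0.2000, 0.1600)
After 2 rounds: (0.4144, 0.2912, 0.2944)
After 3 rounds: (0.4357, 0.2914, 0.2729)
After 4 rounds: (0.4305, 0.2931, 0.2763)
P(in $3 after 4 rounds) = 0.2763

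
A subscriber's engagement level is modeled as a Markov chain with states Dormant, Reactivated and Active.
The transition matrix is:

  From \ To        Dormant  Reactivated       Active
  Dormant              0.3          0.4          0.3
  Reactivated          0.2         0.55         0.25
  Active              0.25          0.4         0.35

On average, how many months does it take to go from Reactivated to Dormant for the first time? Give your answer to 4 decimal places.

4.6753

Let t(s) be the expected number of months to first reach Dormant from state s, with t(Dormant) = 0. Conditioning on the first month:
t(Reactivated) = 1 + 0.55·t(Reactivated) + 0.25·t(Active)
t(Active) = 1 + 0.4·t(Reactivated) + 0.35·t(Active)
Solving: t(Reactivated) = 4.6753, t(Active) = 4.4156.
Expected months from Reactivated to Dormant: 4.6753.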